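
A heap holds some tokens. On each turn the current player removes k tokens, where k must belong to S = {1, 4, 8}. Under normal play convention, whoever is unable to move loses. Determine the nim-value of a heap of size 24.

0

G(0) = 0
G(1) = mex{0} = 1
G(2) = mex{1} = 0
G(3) = mex{0} = 1
G(4) = mex{1,0} = 2
G(5) = mex{2,1} = 0
G(6) = mex{0,0} = 1
G(7) = mex{1,1} = 0
G(8) = mex{0,2,0} = 1
G(9) = mex{1,0,1} = 2
G(10) = mex{2,1,0} = 3
G(11) = mex{3,0,1} = 2
G(12) = mex{2,1,2} = 0
G(13) = mex{0,2,0} = 1
G(14) = mex{1,3,1} = 0
G(15) = mex{0,2,0} = 1
G(16) = mex{1,0,1} = 2
G(17) = mex{2,1,2} = 0
G(18) = mex{0,0,3} = 1
G(19) = mex{1,1,2} = 0
G(20) = mex{0,2,0} = 1
G(21) = mex{1,0,1} = 2
G(22) = mex{2,1,0} = 3
G(23) = mex{3,0,1} = 2
G(24) = mex{2,1,2} = 0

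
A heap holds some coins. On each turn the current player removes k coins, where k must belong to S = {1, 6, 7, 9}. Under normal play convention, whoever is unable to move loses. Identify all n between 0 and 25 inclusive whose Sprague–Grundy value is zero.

n :  0  1  2  3  4  5  6  7  8  9 10 11 12 13 14 15 16 17 18 19 20 21 22 23 24 25
G :  0  1  0  1  0  1  2  3  2  3  2  3  0  1  0  1  0  1  2  3  2  3  2  3  0  1
P-positions are exactly the n with G(n) = 0.

0, 2, 4, 12, 14, 16, 24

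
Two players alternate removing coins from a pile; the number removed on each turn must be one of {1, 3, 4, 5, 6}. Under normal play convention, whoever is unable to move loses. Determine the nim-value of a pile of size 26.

4

n :  0  1  2  3  4  5  6  7  8  9 10 11 12 13 14 15 16 17 18 19 20 21 22 23 24 25 26
G :  0  1  0  1  2  3  2  3  4  0  1  0  1  2  3  2  3  4  0  1  0  1  2  3  2  3  4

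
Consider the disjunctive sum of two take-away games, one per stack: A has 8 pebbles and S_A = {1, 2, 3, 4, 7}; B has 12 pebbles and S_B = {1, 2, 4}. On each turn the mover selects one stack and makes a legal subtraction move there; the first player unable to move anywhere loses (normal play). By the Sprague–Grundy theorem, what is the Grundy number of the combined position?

3

Stack A, S = {1, 2, 3, 4, 7}:
G(0) = 0
G(1) = mex{0} = 1
G(2) = mex{1,0} = 2
G(3) = mex{2,1,0} = 3
G(4) = mex{3,2,1,0} = 4
G(5) = mex{4,3,2,1} = 0
G(6) = mex{0,4,3,2} = 1
G(7) = mex{1,0,4,3,0} = 2
G(8) = mex{2,1,0,4,1} = 3
G_A(8) = 3.
Stack B, S = {1, 2, 4}:
G(0) = 0
G(1) = mex{0} = 1
G(2) = mex{1,0} = 2
G(3) = mex{2,1} = 0
G(4) = mex{0,2,0} = 1
G(5) = mex{1,0,1} = 2
G(6) = mex{2,1,2} = 0
G(7) = mex{0,2,0} = 1
G(8) = mex{1,0,1} = 2
G(9) = mex{2,1,2} = 0
G(10) = mex{0,2,0} = 1
G(11) = mex{1,0,1} = 2
G(12) = mex{2,1,2} = 0
G_B(12) = 0.
Combined Grundy value = 3 ⊕ 0 = 3.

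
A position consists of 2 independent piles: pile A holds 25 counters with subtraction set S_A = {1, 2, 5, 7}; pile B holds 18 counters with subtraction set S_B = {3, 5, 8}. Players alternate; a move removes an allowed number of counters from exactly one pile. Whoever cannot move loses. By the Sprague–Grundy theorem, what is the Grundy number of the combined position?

3

Pile A, S = {1, 2, 5, 7}:
G(0) = 0
G(1) = mex{0} = 1
G(2) = mex{1,0} = 2
G(3) = mex{2,1} = 0
G(4) = mex{0,2} = 1
G(5) = mex{1,0,0} = 2
G(6) = mex{2,1,1} = 0
G(7) = mex{0,2,2,0} = 1
G(8) = mex{1,0,0,1} = 2
G(9) = mex{2,1,1,2} = 0
G(10) = mex{0,2,2,0} = 1
G(11) = mex{1,0,0,1} = 2
G(12) = mex{2,1,1,2} = 0
G(13) = mex{0,2,2,0} = 1
G(14) = mex{1,0,0,1} = 2
G(15) = mex{2,1,1,2} = 0
G(16) = mex{0,2,2,0} = 1
G(17) = mex{1,0,0,1} = 2
G(18) = mex{2,1,1,2} = 0
G(19) = mex{0,2,2,0} = 1
G(20) = mex{1,0,0,1} = 2
G(21) = mex{2,1,1,2} = 0
G(22) = mex{0,2,2,0} = 1
G(23) = mex{1,0,0,1} = 2
G(24) = mex{2,1,1,2} = 0
G(25) = mex{0,2,2,0} = 1
G_A(25) = 1.
Pile B, S = {3, 5, 8}:
n :  0  1  2  3  4  5  6  7  8  9 10 11 12 13 14 15 16 17 18
G :  0  0  0  1  1  1  2  2  2  3  3  0  0  0  1  1  1  2  2
G_B(18) = 2.
Combined Grundy value = 1 ⊕ 2 = 3.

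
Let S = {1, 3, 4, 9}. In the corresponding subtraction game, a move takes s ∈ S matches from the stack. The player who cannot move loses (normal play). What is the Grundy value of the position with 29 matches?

3

n :  0  1  2  3  4  5  6  7  8  9 10 11 12 13 14 15 16 17 18 19 20 21 22 23 24 25 26 27 28 29
G :  0  1  0  1  2  3  2  0  1  4  3  2  0  1  0  1  2  3  2  0  1  4  3  2  0  1  0  1  2  3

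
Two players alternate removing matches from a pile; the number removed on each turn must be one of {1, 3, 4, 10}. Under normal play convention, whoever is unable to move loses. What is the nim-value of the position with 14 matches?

G(0) = 0
G(1) = mex{0} = 1
G(2) = mex{1} = 0
G(3) = mex{0,0} = 1
G(4) = mex{1,1,0} = 2
G(5) = mex{2,0,1} = 3
G(6) = mex{3,1,0} = 2
G(7) = mex{2,2,1} = 0
G(8) = mex{0,3,2} = 1
G(9) = mex{1,2,3} = 0
G(10) = mex{0,0,2,0} = 1
G(11) = mex{1,1,0,1} = 2
G(12) = mex{2,0,1,0} = 3
G(13) = mex{3,1,0,1} = 2
G(14) = mex{2,2,1,2} = 0

0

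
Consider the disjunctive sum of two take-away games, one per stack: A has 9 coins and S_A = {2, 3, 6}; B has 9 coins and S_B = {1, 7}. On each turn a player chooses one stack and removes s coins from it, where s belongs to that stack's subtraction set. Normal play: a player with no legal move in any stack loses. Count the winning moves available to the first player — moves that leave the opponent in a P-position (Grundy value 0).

Stack A, S = {2, 3, 6}:
n : 0 1 2 3 4 5 6 7 8 9
G : 0 0 1 1 2 0 3 1 2 0
G_A(9) = 0.
Stack B, S = {1, 7}:
n : 0 1 2 3 4 5 6 7 8 9
G : 0 1 0 1 0 1 0 1 0 1
G_B(9) = 1.
Combined Grundy value = 0 ⊕ 1 = 1.
A winning move leaves total XOR = 0, i.e. changes one component's Grundy value g to g ⊕ X where X is the current total.
Stack A: need g' = 0⊕1 = 1. Options: 9−2→G=1, 9−3→G=3, 9−6→G=1. Hits: 2.
Stack B: need g' = 1⊕1 = 0. Options: 9−1→G=0, 9−7→G=0. Hits: 2.

4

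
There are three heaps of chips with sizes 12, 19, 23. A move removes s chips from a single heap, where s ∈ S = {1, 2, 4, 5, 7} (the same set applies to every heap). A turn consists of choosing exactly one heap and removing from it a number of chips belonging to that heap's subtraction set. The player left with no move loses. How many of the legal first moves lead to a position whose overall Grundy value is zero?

5

All heaps use S = {1, 2, 4, 5, 7}:
n :  0  1  2  3  4  5  6  7  8  9 10 11 12 13 14 15 16 17 18 19 20 21 22 23
G :  0  1  2  0  1  2  0  1  2  0  1  2  0  1  2  0  1  2  0  1  2  0  1  2
Heap A: G(12) = 0.
Heap B: G(19) = 1.
Heap C: G(23) = 2.
Combined Grundy value = 0 ⊕ 1 ⊕ 2 = 3.
A winning move leaves total XOR = 0, i.e. changes one component's Grundy value g to g ⊕ X where X is the current total.
Heap A: need g' = 0⊕3 = 3. Options: 12−1→G=2, 12−2→G=1, 12−4→G=2, 12−5→G=1, 12−7→G=2. Hits: 0.
Heap B: need g' = 1⊕3 = 2. Options: 19−1→G=0, 19−2→G=2, 19−4→G=0, 19−5→G=2, 19−7→G=0. Hits: 2.
Heap C: need g' = 2⊕3 = 1. Options: 23−1→G=1, 23−2→G=0, 23−4→G=1, 23−5→G=0, 23−7→G=1. Hits: 3.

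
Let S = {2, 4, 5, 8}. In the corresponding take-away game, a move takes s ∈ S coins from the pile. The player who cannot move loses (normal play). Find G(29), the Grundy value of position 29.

n :  0  1  2  3  4  5  6  7  8  9 10 11 12 13 14 15 16 17 18 19 20 21 22 23 24 25 26 27 28 29
G :  0  0  1  1  2  2  3  0  4  1  0  2  1  0  2  1  0  2  1  0  2  1  0  2  1  0  2  1  0  2

2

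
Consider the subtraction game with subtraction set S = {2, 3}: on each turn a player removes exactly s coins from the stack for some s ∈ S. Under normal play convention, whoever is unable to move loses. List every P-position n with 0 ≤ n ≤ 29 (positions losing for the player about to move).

0, 1, 5, 6, 10, 11, 15, 16, 20, 21, 25, 26

n :  0  1  2  3  4  5  6  7  8  9 10 11 12 13 14 15 16 17 18 19 20 21 22 23 24 25 26 27 28 29
G :  0  0  1  1  2  0  0  1  1  2  0  0  1  1  2  0  0  1  1  2  0  0  1  1  2  0  0  1  1  2
P-positions are exactly the n with G(n) = 0.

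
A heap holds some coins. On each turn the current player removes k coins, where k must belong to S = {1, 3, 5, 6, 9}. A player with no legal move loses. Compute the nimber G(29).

G(0) = 0
G(1) = mex{0} = 1
G(2) = mex{1} = 0
G(3) = mex{0,0} = 1
G(4) = mex{1,1} = 0
G(5) = mex{0,0,0} = 1
G(6) = mex{1,1,1,0} = 2
G(7) = mex{2,0,0,1} = 3
G(8) = mex{3,1,1,0} = 2
G(9) = mex{2,2,0,1,0} = 3
G(10) = mex{3,3,1,0,1} = 2
G(11) = mex{2,2,2,1,0} = 3
G(12) = mex{3,3,3,2,1} = 0
G(13) = mex{0,2,2,3,0} = 1
G(14) = mex{1,3,3,2,1} = 0
G(15) = mex{0,0,2,3,2} = 1
G(16) = mex{1,1,3,2,3} = 0
G(17) = mex{0,0,0,3,2} = 1
G(18) = mex{1,1,1,0,3} = 2
G(19) = mex{2,0,0,1,2} = 3
G(20) = mex{3,1,1,0,3} = 2
G(21) = mex{2,2,0,1,0} = 3
G(22) = mex{3,3,1,0,1} = 2
G(23) = mex{2,2,2,1,0} = 3
G(24) = mex{3,3,3,2,1} = 0
G(25) = mex{0,2,2,3,0} = 1
G(26) = mex{1,3,3,2,1} = 0
G(27) = mex{0,0,2,3,2} = 1
G(28) = mex{1,1,3,2,3} = 0
G(29) = mex{0,0,0,3,2} = 1

1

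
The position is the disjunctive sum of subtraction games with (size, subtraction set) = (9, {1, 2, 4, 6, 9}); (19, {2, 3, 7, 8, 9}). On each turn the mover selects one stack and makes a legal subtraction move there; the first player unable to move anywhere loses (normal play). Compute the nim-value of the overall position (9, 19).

Stack A, S = {1, 2, 4, 6, 9}:
G(0) = 0
G(1) = mex{0} = 1
G(2) = mex{1,0} = 2
G(3) = mex{2,1} = 0
G(4) = mex{0,2,0} = 1
G(5) = mex{1,0,1} = 2
G(6) = mex{2,1,2,0} = 3
G(7) = mex{3,2,0,1} = 4
G(8) = mex{4,3,1,2} = 0
G(9) = mex{0,4,2,0,0} = 1
G_A(9) = 1.
Stack B, S = {2, 3, 7, 8, 9}:
G(0) = 0
G(1) = mex{} = 0
G(2) = mex{0} = 1
G(3) = mex{0,0} = 1
G(4) = mex{1,0} = 2
G(5) = mex{1,1} = 0
G(6) = mex{2,1} = 0
G(7) = mex{0,2,0} = 1
G(8) = mex{0,0,0,0} = 1
G(9) = mex{1,0,1,0,0} = 2
G(10) = mex{1,1,1,1,0} = 2
G(11) = mex{2,1,2,1,1} = 0
G(12) = mex{2,2,0,2,1} = 3
G(13) = mex{0,2,0,0,2} = 1
G(14) = mex{3,0,1,0,0} = 2
G(15) = mex{1,3,1,1,0} = 2
G(16) = mex{2,1,2,1,1} = 0
G(17) = mex{2,2,2,2,1} = 0
G(18) = mex{0,2,0,2,2} = 1
G(19) = mex{0,0,3,0,2} = 1
G_B(19) = 1.
Combined Grundy value = 1 ⊕ 1 = 0.

0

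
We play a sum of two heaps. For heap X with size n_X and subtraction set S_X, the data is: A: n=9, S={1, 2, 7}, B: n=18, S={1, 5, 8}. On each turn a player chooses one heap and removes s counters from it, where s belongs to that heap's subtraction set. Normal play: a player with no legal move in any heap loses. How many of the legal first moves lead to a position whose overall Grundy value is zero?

3

Heap A, S = {1, 2, 7}:
n : 0 1 2 3 4 5 6 7 8 9
G : 0 1 2 0 1 2 0 1 2 0
G_A(9) = 0.
Heap B, S = {1, 5, 8}:
n :  0  1  2  3  4  5  6  7  8  9 10 11 12 13 14 15 16 17 18
G :  0  1  0  1  0  1  0  1  2  3  2  3  2  0  1  0  1  0  1
G_B(18) = 1.
Combined Grundy value = 0 ⊕ 1 = 1.
A winning move leaves total XOR = 0, i.e. changes one component's Grundy value g to g ⊕ X where X is the current total.
Heap A: need g' = 0⊕1 = 1. Options: 9−1→G=2, 9−2→G=1, 9−7→G=2. Hits: 1.
Heap B: need g' = 1⊕1 = 0. Options: 18−1→G=0, 18−5→G=0, 18−8→G=2. Hits: 2.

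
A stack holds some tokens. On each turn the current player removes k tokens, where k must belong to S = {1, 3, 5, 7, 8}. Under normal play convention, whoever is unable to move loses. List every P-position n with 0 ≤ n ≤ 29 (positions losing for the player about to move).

G(0) = 0
G(1) = mex{0} = 1
G(2) = mex{1} = 0
G(3) = mex{0,0} = 1
G(4) = mex{1,1} = 0
G(5) = mex{0,0,0} = 1
G(6) = mex{1,1,1} = 0
G(7) = mex{0,0,0,0} = 1
G(8) = mex{1,1,1,1,0} = 2
G(9) = mex{2,0,0,0,1} = 3
G(10) = mex{3,1,1,1,0} = 2
G(11) = mex{2,2,0,0,1} = 3
G(12) = mex{3,3,1,1,0} = 2
G(13) = mex{2,2,2,0,1} = 3
G(14) = mex{3,3,3,1,0} = 2
G(15) = mex{2,2,2,2,1} = 0
G(16) = mex{0,3,3,3,2} = 1
G(17) = mex{1,2,2,2,3} = 0
G(18) = mex{0,0,3,3,2} = 1
G(19) = mex{1,1,2,2,3} = 0
G(20) = mex{0,0,0,3,2} = 1
G(21) = mex{1,1,1,2,3} = 0
G(22) = mex{0,0,0,0,2} = 1
G(23) = mex{1,1,1,1,0} = 2
G(24) = mex{2,0,0,0,1} = 3
G(25) = mex{3,1,1,1,0} = 2
G(26) = mex{2,2,0,0,1} = 3
G(27) = mex{3,3,1,1,0} = 2
G(28) = mex{2,2,2,0,1} = 3
G(29) = mex{3,3,3,1,0} = 2
P-positions are exactly the n with G(n) = 0.

0, 2, 4, 6, 15, 17, 19, 21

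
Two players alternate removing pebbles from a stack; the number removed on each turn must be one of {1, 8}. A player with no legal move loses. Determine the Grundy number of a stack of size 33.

n :  0  1  2  3  4  5  6  7  8  9 10 11 12 13 14 15 16 17 18 19 20 21 22 23 24 25 26 27 28 29 30 31 32 33
G :  0  1  0  1  0  1  0  1  2  0  1  0  1  0  1  0  1  2  0  1  0  1  0  1  0  1  2  0  1  0  1  0  1  0

0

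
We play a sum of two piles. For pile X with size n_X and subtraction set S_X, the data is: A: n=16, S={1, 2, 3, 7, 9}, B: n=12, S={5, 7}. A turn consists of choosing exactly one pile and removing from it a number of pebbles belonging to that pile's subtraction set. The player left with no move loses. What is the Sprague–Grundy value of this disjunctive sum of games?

Pile A, S = {1, 2, 3, 7, 9}:
n :  0  1  2  3  4  5  6  7  8  9 10 11 12 13 14 15 16
G :  0  1  2  3  0  1  2  3  0  1  2  3  0  1  2  3  0
G_A(16) = 0.
Pile B, S = {5, 7}:
n :  0  1  2  3  4  5  6  7  8  9 10 11 12
G :  0  0  0  0  0  1  1  1  1  1  2  2  0
G_B(12) = 0.
Combined Grundy value = 0 ⊕ 0 = 0.

0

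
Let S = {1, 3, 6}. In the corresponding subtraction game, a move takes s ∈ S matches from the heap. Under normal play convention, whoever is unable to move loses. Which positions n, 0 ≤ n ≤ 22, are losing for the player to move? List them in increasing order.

G(0) = 0
G(1) = mex{0} = 1
G(2) = mex{1} = 0
G(3) = mex{0,0} = 1
G(4) = mex{1,1} = 0
G(5) = mex{0,0} = 1
G(6) = mex{1,1,0} = 2
G(7) = mex{2,0,1} = 3
G(8) = mex{3,1,0} = 2
G(9) = mex{2,2,1} = 0
G(10) = mex{0,3,0} = 1
G(11) = mex{1,2,1} = 0
G(12) = mex{0,0,2} = 1
G(13) = mex{1,1,3} = 0
G(14) = mex{0,0,2} = 1
G(15) = mex{1,1,0} = 2
G(16) = mex{2,0,1} = 3
G(17) = mex{3,1,0} = 2
G(18) = mex{2,2,1} = 0
G(19) = mex{0,3,0} = 1
G(20) = mex{1,2,1} = 0
G(21) = mex{0,0,2} = 1
G(22) = mex{1,1,3} = 0
P-positions are exactly the n with G(n) = 0.

0, 2, 4, 9, 11, 13, 18, 20, 22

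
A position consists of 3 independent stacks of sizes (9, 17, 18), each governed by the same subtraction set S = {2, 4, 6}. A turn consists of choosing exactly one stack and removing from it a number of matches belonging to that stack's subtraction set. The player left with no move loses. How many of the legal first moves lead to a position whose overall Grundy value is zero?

3

All stacks use S = {2, 4, 6}:
G(0) = 0
G(1) = mex{} = 0
G(2) = mex{0} = 1
G(3) = mex{0} = 1
G(4) = mex{1,0} = 2
G(5) = mex{1,0} = 2
G(6) = mex{2,1,0} = 3
G(7) = mex{2,1,0} = 3
G(8) = mex{3,2,1} = 0
G(9) = mex{3,2,1} = 0
G(10) = mex{0,3,2} = 1
G(11) = mex{0,3,2} = 1
G(12) = mex{1,0,3} = 2
G(13) = mex{1,0,3} = 2
G(14) = mex{2,1,0} = 3
G(15) = mex{2,1,0} = 3
G(16) = mex{3,2,1} = 0
G(17) = mex{3,2,1} = 0
G(18) = mex{0,3,2} = 1
Stack A: G(9) = 0.
Stack B: G(17) = 0.
Stack C: G(18) = 1.
Combined Grundy value = 0 ⊕ 0 ⊕ 1 = 1.
A winning move leaves total XOR = 0, i.e. changes one component's Grundy value g to g ⊕ X where X is the current total.
Stack A: need g' = 0⊕1 = 1. Options: 9−2→G=3, 9−4→G=2, 9−6→G=1. Hits: 1.
Stack B: need g' = 0⊕1 = 1. Options: 17−2→G=3, 17−4→G=2, 17−6→G=1. Hits: 1.
Stack C: need g' = 1⊕1 = 0. Options: 18−2→G=0, 18−4→G=3, 18−6→G=2. Hits: 1.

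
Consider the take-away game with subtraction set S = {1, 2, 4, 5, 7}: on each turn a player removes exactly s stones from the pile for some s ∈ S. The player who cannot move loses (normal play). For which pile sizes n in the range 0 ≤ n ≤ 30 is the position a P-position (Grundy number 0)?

n :  0  1  2  3  4  5  6  7  8  9 10 11 12 13 14 15 16 17 18 19 20 21 22 23 24 25 26 27 28 29 30
G :  0  1  2  0  1  2  0  1  2  0  1  2  0  1  2  0  1  2  0  1  2  0  1  2  0  1  2  0  1  2  0
P-positions are exactly the n with G(n) = 0.

0, 3, 6, 9, 12, 15, 18, 21, 24, 27, 30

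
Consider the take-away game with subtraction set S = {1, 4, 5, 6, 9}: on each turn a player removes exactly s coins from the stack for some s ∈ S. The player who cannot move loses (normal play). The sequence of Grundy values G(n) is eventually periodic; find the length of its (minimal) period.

10

n :  0  1  2  3  4  5  6  7  8  9 10 11 12 13 14 15 16 17 18 19 20 21
G :  0  1  0  1  2  3  2  3  4  5  0  1  0  1  2  3  2  3  4  5  0  1
G(n+10) = G(n) holds for n = 0,…,8 (a full window of length max(S) = 9), so the sequence is purely periodic with period 10.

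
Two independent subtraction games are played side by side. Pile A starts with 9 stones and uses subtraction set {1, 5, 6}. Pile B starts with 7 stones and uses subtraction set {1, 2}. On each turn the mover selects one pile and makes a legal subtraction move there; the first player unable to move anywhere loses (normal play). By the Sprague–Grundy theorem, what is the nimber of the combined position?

2

Pile A, S = {1, 5, 6}:
G(0) = 0
G(1) = mex{0} = 1
G(2) = mex{1} = 0
G(3) = mex{0} = 1
G(4) = mex{1} = 0
G(5) = mex{0,0} = 1
G(6) = mex{1,1,0} = 2
G(7) = mex{2,0,1} = 3
G(8) = mex{3,1,0} = 2
G(9) = mex{2,0,1} = 3
G_A(9) = 3.
Pile B, S = {1, 2}:
n : 0 1 2 3 4 5 6 7
G : 0 1 2 0 1 2 0 1
G_B(7) = 1.
Combined Grundy value = 3 ⊕ 1 = 2.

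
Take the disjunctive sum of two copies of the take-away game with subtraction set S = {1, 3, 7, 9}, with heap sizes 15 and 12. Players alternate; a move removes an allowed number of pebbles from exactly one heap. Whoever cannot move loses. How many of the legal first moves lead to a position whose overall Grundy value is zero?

All heaps use S = {1, 3, 7, 9}:
G(0) = 0
G(1) = mex{0} = 1
G(2) = mex{1} = 0
G(3) = mex{0,0} = 1
G(4) = mex{1,1} = 0
G(5) = mex{0,0} = 1
G(6) = mex{1,1} = 0
G(7) = mex{0,0,0} = 1
G(8) = mex{1,1,1} = 0
G(9) = mex{0,0,0,0} = 1
G(10) = mex{1,1,1,1} = 0
G(11) = mex{0,0,0,0} = 1
G(12) = mex{1,1,1,1} = 0
G(13) = mex{0,0,0,0} = 1
G(14) = mex{1,1,1,1} = 0
G(15) = mex{0,0,0,0} = 1
Heap A: G(15) = 1.
Heap B: G(12) = 0.
Combined Grundy value = 1 ⊕ 0 = 1.
A winning move leaves total XOR = 0, i.e. changes one component's Grundy value g to g ⊕ X where X is the current total.
Heap A: need g' = 1⊕1 = 0. Options: 15−1→G=0, 15−3→G=0, 15−7→G=0, 15−9→G=0. Hits: 4.
Heap B: need g' = 0⊕1 = 1. Options: 12−1→G=1, 12−3→G=1, 12−7→G=1, 12−9→G=1. Hits: 4.

8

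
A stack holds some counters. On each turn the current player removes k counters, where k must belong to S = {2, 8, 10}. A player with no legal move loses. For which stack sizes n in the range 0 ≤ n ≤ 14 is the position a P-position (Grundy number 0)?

G(0) = 0
G(1) = mex{} = 0
G(2) = mex{0} = 1
G(3) = mex{0} = 1
G(4) = mex{1} = 0
G(5) = mex{1} = 0
G(6) = mex{0} = 1
G(7) = mex{0} = 1
G(8) = mex{1,0} = 2
G(9) = mex{1,0} = 2
G(10) = mex{2,1,0} = 3
G(11) = mex{2,1,0} = 3
G(12) = mex{3,0,1} = 2
G(13) = mex{3,0,1} = 2
G(14) = mex{2,1,0} = 3
P-positions are exactly the n with G(n) = 0.

0, 1, 4, 5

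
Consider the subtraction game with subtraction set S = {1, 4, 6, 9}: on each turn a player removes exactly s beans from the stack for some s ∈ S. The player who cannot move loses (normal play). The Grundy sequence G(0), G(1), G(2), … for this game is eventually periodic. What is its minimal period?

5

G(0) = 0
G(1) = mex{0} = 1
G(2) = mex{1} = 0
G(3) = mex{0} = 1
G(4) = mex{1,0} = 2
G(5) = mex{2,1} = 0
G(6) = mex{0,0,0} = 1
G(7) = mex{1,1,1} = 0
G(8) = mex{0,2,0} = 1
G(9) = mex{1,0,1,0} = 2
G(10) = mex{2,1,2,1} = 0
G(11) = mex{0,0,0,0} = 1
G(12) = mex{1,1,1,1} = 0
G(13) = mex{0,2,0,2} = 1
G(14) = mex{1,0,1,0} = 2
G(15) = mex{2,1,2,1} = 0
G(n+5) = G(n) holds for n = 0,…,8 (a full window of length max(S) = 9), so the sequence is purely periodic with period 5.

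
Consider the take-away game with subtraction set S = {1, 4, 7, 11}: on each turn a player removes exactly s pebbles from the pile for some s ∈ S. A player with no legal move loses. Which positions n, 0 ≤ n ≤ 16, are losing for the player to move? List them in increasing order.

0, 2, 5, 8, 10

G(0) = 0
G(1) = mex{0} = 1
G(2) = mex{1} = 0
G(3) = mex{0} = 1
G(4) = mex{1,0} = 2
G(5) = mex{2,1} = 0
G(6) = mex{0,0} = 1
G(7) = mex{1,1,0} = 2
G(8) = mex{2,2,1} = 0
G(9) = mex{0,0,0} = 1
G(10) = mex{1,1,1} = 0
G(11) = mex{0,2,2,0} = 1
G(12) = mex{1,0,0,1} = 2
G(13) = mex{2,1,1,0} = 3
G(14) = mex{3,0,2,1} = 4
G(15) = mex{4,1,0,2} = 3
G(16) = mex{3,2,1,0} = 4
P-positions are exactly the n with G(n) = 0.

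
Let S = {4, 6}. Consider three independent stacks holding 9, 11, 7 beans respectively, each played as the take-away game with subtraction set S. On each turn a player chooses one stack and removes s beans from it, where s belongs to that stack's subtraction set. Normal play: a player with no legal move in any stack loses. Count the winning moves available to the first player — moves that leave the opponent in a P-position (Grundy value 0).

All stacks use S = {4, 6}:
n :  0  1  2  3  4  5  6  7  8  9 10 11
G :  0  0  0  0  1  1  1  1  2  2  0  0
Stack A: G(9) = 2.
Stack B: G(11) = 0.
Stack C: G(7) = 1.
Combined Grundy value = 2 ⊕ 0 ⊕ 1 = 3.
A winning move leaves total XOR = 0, i.e. changes one component's Grundy value g to g ⊕ X where X is the current total.
Stack A: need g' = 2⊕3 = 1. Options: 9−4→G=1, 9−6→G=0. Hits: 1.
Stack B: need g' = 0⊕3 = 3. Options: 11−4→G=1, 11−6→G=1. Hits: 0.
Stack C: need g' = 1⊕3 = 2. Options: 7−4→G=0, 7−6→G=0. Hits: 0.

1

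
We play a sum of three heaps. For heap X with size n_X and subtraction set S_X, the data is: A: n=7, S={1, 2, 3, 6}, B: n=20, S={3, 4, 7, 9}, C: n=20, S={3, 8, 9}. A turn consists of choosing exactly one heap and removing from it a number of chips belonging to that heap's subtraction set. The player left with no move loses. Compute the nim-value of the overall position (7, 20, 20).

Heap A, S = {1, 2, 3, 6}:
n : 0 1 2 3 4 5 6 7
G : 0 1 2 3 0 1 2 3
G_A(7) = 3.
Heap B, S = {3, 4, 7, 9}:
n :  0  1  2  3  4  5  6  7  8  9 10 11 12 13 14 15 16 17 18 19 20
G :  0  0  0  1  1  1  2  2  2  3  3  3  0  0  0  1  1  1  2  2  2
G_B(20) = 2.
Heap C, S = {3, 8, 9}:
G(0) = 0
G(1) = mex{} = 0
G(2) = mex{} = 0
G(3) = mex{0} = 1
G(4) = mex{0} = 1
G(5) = mex{0} = 1
G(6) = mex{1} = 0
G(7) = mex{1} = 0
G(8) = mex{1,0} = 2
G(9) = mex{0,0,0} = 1
G(10) = mex{0,0,0} = 1
G(11) = mex{2,1,0} = 3
G(12) = mex{1,1,1} = 0
G(13) = mex{1,1,1} = 0
G(14) = mex{3,0,1} = 2
G(15) = mex{0,0,0} = 1
G(16) = mex{0,2,0} = 1
G(17) = mex{2,1,2} = 0
G(18) = mex{1,1,1} = 0
G(19) = mex{1,3,1} = 0
G(20) = mex{0,0,3} = 1
G_C(20) = 1.
Combined Grundy value = 3 ⊕ 2 ⊕ 1 = 0.

0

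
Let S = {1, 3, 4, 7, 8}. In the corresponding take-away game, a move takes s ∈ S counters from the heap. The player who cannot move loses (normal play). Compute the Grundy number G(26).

n :  0  1  2  3  4  5  6  7  8  9 10 11 12 13 14 15 16 17 18 19 20 21 22 23 24 25 26
G :  0  1  0  1  2  3  2  3  4  5  4  0  1  0  1  2  3  2  3  4  5  4  0  1  0  1  2

2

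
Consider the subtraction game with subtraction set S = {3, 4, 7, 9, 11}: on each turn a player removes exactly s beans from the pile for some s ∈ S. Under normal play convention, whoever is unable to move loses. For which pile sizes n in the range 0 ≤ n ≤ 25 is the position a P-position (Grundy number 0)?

0, 1, 2, 14, 15, 16

n :  0  1  2  3  4  5  6  7  8  9 10 11 12 13 14 15 16 17 18 19 20 21 22 23 24 25
G :  0  0  0  1  1  1  2  2  2  3  3  3  4  4  0  0  0  1  1  1  2  2  2  3  3  3
P-positions are exactly the n with G(n) = 0.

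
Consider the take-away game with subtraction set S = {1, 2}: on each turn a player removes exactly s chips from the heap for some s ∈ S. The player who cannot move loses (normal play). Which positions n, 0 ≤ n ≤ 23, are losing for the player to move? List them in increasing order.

n :  0  1  2  3  4  5  6  7  8  9 10 11 12 13 14 15 16 17 18 19 20 21 22 23
G :  0  1  2  0  1  2  0  1  2  0  1  2  0  1  2  0  1  2  0  1  2  0  1  2
P-positions are exactly the n with G(n) = 0.

0, 3, 6, 9, 12, 15, 18, 21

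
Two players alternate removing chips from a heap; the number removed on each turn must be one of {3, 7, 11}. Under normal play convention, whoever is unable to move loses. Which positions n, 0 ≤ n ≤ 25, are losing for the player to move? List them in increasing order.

0, 1, 2, 6, 10, 14, 15, 16, 20, 24

n :  0  1  2  3  4  5  6  7  8  9 10 11 12 13 14 15 16 17 18 19 20 21 22 23 24 25
G :  0  0  0  1  1  1  0  2  2  1  0  3  2  1  0  0  0  1  1  1  0  2  2  1  0  3
P-positions are exactly the n with G(n) = 0.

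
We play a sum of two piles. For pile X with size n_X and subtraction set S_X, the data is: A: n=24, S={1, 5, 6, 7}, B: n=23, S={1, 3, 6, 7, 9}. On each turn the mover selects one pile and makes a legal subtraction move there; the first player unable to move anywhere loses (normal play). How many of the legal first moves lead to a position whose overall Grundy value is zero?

Pile A, S = {1, 5, 6, 7}:
n :  0  1  2  3  4  5  6  7  8  9 10 11 12 13 14 15 16 17 18 19 20 21 22 23 24
G :  0  1  0  1  0  1  2  3  2  3  2  3  0  1  0  1  0  1  2  3  2  3  2  3  0
G_A(24) = 0.
Pile B, S = {1, 3, 6, 7, 9}:
n :  0  1  2  3  4  5  6  7  8  9 10 11 12 13 14 15 16 17 18 19 20 21 22 23
G :  0  1  0  1  0  1  2  3  2  3  2  3  0  1  0  1  0  1  2  3  2  3  2  3
G_B(23) = 3.
Combined Grundy value = 0 ⊕ 3 = 3.
A winning move leaves total XOR = 0, i.e. changes one component's Grundy value g to g ⊕ X where X is the current total.
Pile A: need g' = 0⊕3 = 3. Options: 24−1→G=3, 24−5→G=3, 24−6→G=2, 24−7→G=1. Hits: 2.
Pile B: need g' = 3⊕3 = 0. Options: 23−1→G=2, 23−3→G=2, 23−6→G=1, 23−7→G=0, 23−9→G=0. Hits: 2.

4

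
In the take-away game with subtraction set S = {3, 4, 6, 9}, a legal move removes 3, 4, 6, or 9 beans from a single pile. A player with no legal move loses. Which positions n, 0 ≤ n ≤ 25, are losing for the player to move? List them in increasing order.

G(0) = 0
G(1) = mex{} = 0
G(2) = mex{} = 0
G(3) = mex{0} = 1
G(4) = mex{0,0} = 1
G(5) = mex{0,0} = 1
G(6) = mex{1,0,0} = 2
G(7) = mex{1,1,0} = 2
G(8) = mex{1,1,0} = 2
G(9) = mex{2,1,1,0} = 3
G(10) = mex{2,2,1,0} = 3
G(11) = mex{2,2,1,0} = 3
G(12) = mex{3,2,2,1} = 0
G(13) = mex{3,3,2,1} = 0
G(14) = mex{3,3,2,1} = 0
G(15) = mex{0,3,3,2} = 1
G(16) = mex{0,0,3,2} = 1
G(17) = mex{0,0,3,2} = 1
G(18) = mex{1,0,0,3} = 2
G(19) = mex{1,1,0,3} = 2
G(20) = mex{1,1,0,3} = 2
G(21) = mex{2,1,1,0} = 3
G(22) = mex{2,2,1,0} = 3
G(23) = mex{2,2,1,0} = 3
G(24) = mex{3,2,2,1} = 0
G(25) = mex{3,3,2,1} = 0
P-positions are exactly the n with G(n) = 0.

0, 1, 2, 12, 13, 14, 24, 25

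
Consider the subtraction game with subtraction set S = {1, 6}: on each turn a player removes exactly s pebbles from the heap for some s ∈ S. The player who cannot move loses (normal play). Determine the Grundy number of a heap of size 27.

n :  0  1  2  3  4  5  6  7  8  9 10 11 12 13 14 15 16 17 18 19 20 21 22 23 24 25 26 27
G :  0  1  0  1  0  1  2  0  1  0  1  0  1  2  0  1  0  1  0  1  2  0  1  0  1  0  1  2

2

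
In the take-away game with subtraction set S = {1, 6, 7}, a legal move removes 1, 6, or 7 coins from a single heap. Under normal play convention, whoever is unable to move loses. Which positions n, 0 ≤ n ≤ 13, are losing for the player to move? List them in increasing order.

0, 2, 4, 12

G(0) = 0
G(1) = mex{0} = 1
G(2) = mex{1} = 0
G(3) = mex{0} = 1
G(4) = mex{1} = 0
G(5) = mex{0} = 1
G(6) = mex{1,0} = 2
G(7) = mex{2,1,0} = 3
G(8) = mex{3,0,1} = 2
G(9) = mex{2,1,0} = 3
G(10) = mex{3,0,1} = 2
G(11) = mex{2,1,0} = 3
G(12) = mex{3,2,1} = 0
G(13) = mex{0,3,2} = 1
P-positions are exactly the n with G(n) = 0.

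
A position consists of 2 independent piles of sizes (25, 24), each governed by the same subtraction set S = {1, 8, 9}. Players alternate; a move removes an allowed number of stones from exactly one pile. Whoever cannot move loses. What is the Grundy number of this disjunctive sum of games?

1

All piles use S = {1, 8, 9}:
G(0) = 0
G(1) = mex{0} = 1
G(2) = mex{1} = 0
G(3) = mex{0} = 1
G(4) = mex{1} = 0
G(5) = mex{0} = 1
G(6) = mex{1} = 0
G(7) = mex{0} = 1
G(8) = mex{1,0} = 2
G(9) = mex{2,1,0} = 3
G(10) = mex{3,0,1} = 2
G(11) = mex{2,1,0} = 3
G(12) = mex{3,0,1} = 2
G(13) = mex{2,1,0} = 3
G(14) = mex{3,0,1} = 2
G(15) = mex{2,1,0} = 3
G(16) = mex{3,2,1} = 0
G(17) = mex{0,3,2} = 1
G(18) = mex{1,2,3} = 0
G(19) = mex{0,3,2} = 1
G(20) = mex{1,2,3} = 0
G(21) = mex{0,3,2} = 1
G(22) = mex{1,2,3} = 0
G(23) = mex{0,3,2} = 1
G(24) = mex{1,0,3} = 2
G(25) = mex{2,1,0} = 3
Pile A: G(25) = 3.
Pile B: G(24) = 2.
Combined Grundy value = 3 ⊕ 2 = 1.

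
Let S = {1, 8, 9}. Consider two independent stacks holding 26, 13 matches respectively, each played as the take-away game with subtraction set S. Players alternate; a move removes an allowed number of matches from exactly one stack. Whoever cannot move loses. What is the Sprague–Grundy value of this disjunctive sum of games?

1

All stacks use S = {1, 8, 9}:
G(0) = 0
G(1) = mex{0} = 1
G(2) = mex{1} = 0
G(3) = mex{0} = 1
G(4) = mex{1} = 0
G(5) = mex{0} = 1
G(6) = mex{1} = 0
G(7) = mex{0} = 1
G(8) = mex{1,0} = 2
G(9) = mex{2,1,0} = 3
G(10) = mex{3,0,1} = 2
G(11) = mex{2,1,0} = 3
G(12) = mex{3,0,1} = 2
G(13) = mex{2,1,0} = 3
G(14) = mex{3,0,1} = 2
G(15) = mex{2,1,0} = 3
G(16) = mex{3,2,1} = 0
G(17) = mex{0,3,2} = 1
G(18) = mex{1,2,3} = 0
G(19) = mex{0,3,2} = 1
G(20) = mex{1,2,3} = 0
G(21) = mex{0,3,2} = 1
G(22) = mex{1,2,3} = 0
G(23) = mex{0,3,2} = 1
G(24) = mex{1,0,3} = 2
G(25) = mex{2,1,0} = 3
G(26) = mex{3,0,1} = 2
Stack A: G(26) = 2.
Stack B: G(13) = 3.
Combined Grundy value = 2 ⊕ 3 = 1.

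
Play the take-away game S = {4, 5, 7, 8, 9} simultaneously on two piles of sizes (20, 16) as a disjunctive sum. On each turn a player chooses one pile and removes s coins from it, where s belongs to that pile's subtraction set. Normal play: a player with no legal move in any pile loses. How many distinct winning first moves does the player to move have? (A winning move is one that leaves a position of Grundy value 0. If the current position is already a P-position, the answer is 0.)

4

All piles use S = {4, 5, 7, 8, 9}:
n :  0  1  2  3  4  5  6  7  8  9 10 11 12 13 14 15 16 17 18 19 20
G :  0  0  0  0  1  1  1  1  2  2  2  2  3  0  0  0  0  1  1  1  1
Pile A: G(20) = 1.
Pile B: G(16) = 0.
Combined Grundy value = 1 ⊕ 0 = 1.
A winning move leaves total XOR = 0, i.e. changes one component's Grundy value g to g ⊕ X where X is the current total.
Pile A: need g' = 1⊕1 = 0. Options: 20−4→G=0, 20−5→G=0, 20−7→G=0, 20−8→G=3, 20−9→G=2. Hits: 3.
Pile B: need g' = 0⊕1 = 1. Options: 16−4→G=3, 16−5→G=2, 16−7→G=2, 16−8→G=2, 16−9→G=1. Hits: 1.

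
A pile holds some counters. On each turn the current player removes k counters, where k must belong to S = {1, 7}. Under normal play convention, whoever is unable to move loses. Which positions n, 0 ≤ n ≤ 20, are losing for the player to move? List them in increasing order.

0, 2, 4, 6, 8, 10, 12, 14, 16, 18, 20

n :  0  1  2  3  4  5  6  7  8  9 10 11 12 13 14 15 16 17 18 19 20
G :  0  1  0  1  0  1  0  1  0  1  0  1  0  1  0  1  0  1  0  1  0
P-positions are exactly the n with G(n) = 0.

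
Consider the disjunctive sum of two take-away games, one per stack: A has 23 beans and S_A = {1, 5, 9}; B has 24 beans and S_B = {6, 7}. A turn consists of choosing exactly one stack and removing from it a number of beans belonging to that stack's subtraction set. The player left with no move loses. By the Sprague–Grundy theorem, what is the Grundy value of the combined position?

0

Stack A, S = {1, 5, 9}:
n :  0  1  2  3  4  5  6  7  8  9 10 11 12 13 14 15 16 17 18 19 20 21 22 23
G :  0  1  0  1  0  1  0  1  0  1  0  1  0  1  0  1  0  1  0  1  0  1  0  1
G_A(23) = 1.
Stack B, S = {6, 7}:
n :  0  1  2  3  4  5  6  7  8  9 10 11 12 13 14 15 16 17 18 19 20 21 22 23 24
G :  0  0  0  0  0  0  1  1  1  1  1  1  2  0  0  0  0  0  0  1  1  1  1  1  1
G_B(24) = 1.
Combined Grundy value = 1 ⊕ 1 = 0.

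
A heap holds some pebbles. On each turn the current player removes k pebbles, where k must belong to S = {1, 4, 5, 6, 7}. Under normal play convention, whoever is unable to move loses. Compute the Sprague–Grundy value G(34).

2

n :  0  1  2  3  4  5  6  7  8  9 10 11 12 13 14 15 16 17 18 19 20 21 22 23 24 25 26 27 28 29 30 31 32 33 34
G :  0  1  0  1  2  3  2  3  4  5  0  1  0  1  2  3  2  3  4  5  0  1  0  1  2  3  2  3  4  5  0  1  0  1  2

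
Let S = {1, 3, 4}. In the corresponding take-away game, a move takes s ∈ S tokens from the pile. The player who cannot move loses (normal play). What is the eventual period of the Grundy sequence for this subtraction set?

7

G(0) = 0
G(1) = mex{0} = 1
G(2) = mex{1} = 0
G(3) = mex{0,0} = 1
G(4) = mex{1,1,0} = 2
G(5) = mex{2,0,1} = 3
G(6) = mex{3,1,0} = 2
G(7) = mex{2,2,1} = 0
G(8) = mex{0,3,2} = 1
G(9) = mex{1,2,3} = 0
G(10) = mex{0,0,2} = 1
G(11) = mex{1,1,0} = 2
G(12) = mex{2,0,1} = 3
G(13) = mex{3,1,0} = 2
G(14) = mex{2,2,1} = 0
G(15) = mex{0,3,2} = 1
G(n+7) = G(n) holds for n = 0,…,3 (a full window of length max(S) = 4), so the sequence is purely periodic with period 7.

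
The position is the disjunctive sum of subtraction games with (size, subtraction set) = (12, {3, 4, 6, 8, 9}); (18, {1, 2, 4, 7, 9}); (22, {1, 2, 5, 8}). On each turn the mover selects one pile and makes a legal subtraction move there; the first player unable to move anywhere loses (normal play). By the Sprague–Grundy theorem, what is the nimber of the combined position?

Pile A, S = {3, 4, 6, 8, 9}:
n :  0  1  2  3  4  5  6  7  8  9 10 11 12
G :  0  0  0  1  1  1  2  2  2  3  3  3  0
G_A(12) = 0.
Pile B, S = {1, 2, 4, 7, 9}:
n :  0  1  2  3  4  5  6  7  8  9 10 11 12 13 14 15 16 17 18
G :  0  1  2  0  1  2  0  1  2  3  4  0  1  2  0  1  2  0  1
G_B(18) = 1.
Pile C, S = {1, 2, 5, 8}:
G(0) = 0
G(1) = mex{0} = 1
G(2) = mex{1,0} = 2
G(3) = mex{2,1} = 0
G(4) = mex{0,2} = 1
G(5) = mex{1,0,0} = 2
G(6) = mex{2,1,1} = 0
G(7) = mex{0,2,2} = 1
G(8) = mex{1,0,0,0} = 2
G(9) = mex{2,1,1,1} = 0
G(10) = mex{0,2,2,2} = 1
G(11) = mex{1,0,0,0} = 2
G(12) = mex{2,1,1,1} = 0
G(13) = mex{0,2,2,2} = 1
G(14) = mex{1,0,0,0} = 2
G(15) = mex{2,1,1,1} = 0
G(16) = mex{0,2,2,2} = 1
G(17) = mex{1,0,0,0} = 2
G(18) = mex{2,1,1,1} = 0
G(19) = mex{0,2,2,2} = 1
G(20) = mex{1,0,0,0} = 2
G(21) = mex{2,1,1,1} = 0
G(22) = mex{0,2,2,2} = 1
G_C(22) = 1.
Combined Grundy value = 0 ⊕ 1 ⊕ 1 = 0.

0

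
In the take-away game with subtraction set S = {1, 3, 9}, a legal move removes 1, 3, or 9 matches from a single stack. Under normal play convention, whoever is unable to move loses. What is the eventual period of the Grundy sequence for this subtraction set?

2

n :  0  1  2  3  4  5  6  7  8  9 10 11 12 13 14
G :  0  1  0  1  0  1  0  1  0  1  0  1  0  1  0
G(n+2) = G(n) holds for n = 0,…,8 (a full window of length max(S) = 9), so the sequence is purely periodic with period 2.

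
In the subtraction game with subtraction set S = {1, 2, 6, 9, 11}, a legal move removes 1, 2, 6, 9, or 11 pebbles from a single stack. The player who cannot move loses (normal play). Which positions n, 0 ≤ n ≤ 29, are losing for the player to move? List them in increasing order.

n :  0  1  2  3  4  5  6  7  8  9 10 11 12 13 14 15 16 17 18 19 20 21 22 23 24 25 26 27 28 29
G :  0  1  2  0  1  2  3  0  1  2  0  1  2  3  4  0  1  2  3  4  0  1  2  0  1  2  3  0  1  2
P-positions are exactly the n with G(n) = 0.

0, 3, 7, 10, 15, 20, 23, 27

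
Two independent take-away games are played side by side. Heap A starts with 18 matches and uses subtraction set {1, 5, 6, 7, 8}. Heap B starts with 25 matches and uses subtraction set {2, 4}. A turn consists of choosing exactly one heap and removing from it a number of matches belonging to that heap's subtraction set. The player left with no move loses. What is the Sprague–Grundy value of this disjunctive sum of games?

1

Heap A, S = {1, 5, 6, 7, 8}:
n :  0  1  2  3  4  5  6  7  8  9 10 11 12 13 14 15 16 17 18
G :  0  1  0  1  0  1  2  3  2  3  2  3  4  0  1  0  1  0  1
G_A(18) = 1.
Heap B, S = {2, 4}:
G(0) = 0
G(1) = mex{} = 0
G(2) = mex{0} = 1
G(3) = mex{0} = 1
G(4) = mex{1,0} = 2
G(5) = mex{1,0} = 2
G(6) = mex{2,1} = 0
G(7) = mex{2,1} = 0
G(8) = mex{0,2} = 1
G(9) = mex{0,2} = 1
G(10) = mex{1,0} = 2
G(11) = mex{1,0} = 2
G(12) = mex{2,1} = 0
G(13) = mex{2,1} = 0
G(14) = mex{0,2} = 1
G(15) = mex{0,2} = 1
G(16) = mex{1,0} = 2
G(17) = mex{1,0} = 2
G(18) = mex{2,1} = 0
G(19) = mex{2,1} = 0
G(20) = mex{0,2} = 1
G(21) = mex{0,2} = 1
G(22) = mex{1,0} = 2
G(23) = mex{1,0} = 2
G(24) = mex{2,1} = 0
G(25) = mex{2,1} = 0
G_B(25) = 0.
Combined Grundy value = 1 ⊕ 0 = 1.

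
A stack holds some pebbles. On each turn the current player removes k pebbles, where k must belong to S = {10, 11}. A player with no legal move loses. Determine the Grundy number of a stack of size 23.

0

n :  0  1  2  3  4  5  6  7  8  9 10 11 12 13 14 15 16 17 18 19 20 21 22 23
G :  0  0  0  0  0  0  0  0  0  0  1  1  1  1  1  1  1  1  1  1  2  0  0  0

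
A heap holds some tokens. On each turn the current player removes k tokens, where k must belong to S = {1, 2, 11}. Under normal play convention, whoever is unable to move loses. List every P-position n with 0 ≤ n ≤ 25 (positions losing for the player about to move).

0, 3, 6, 9, 12, 15, 18, 21, 24

G(0) = 0
G(1) = mex{0} = 1
G(2) = mex{1,0} = 2
G(3) = mex{2,1} = 0
G(4) = mex{0,2} = 1
G(5) = mex{1,0} = 2
G(6) = mex{2,1} = 0
G(7) = mex{0,2} = 1
G(8) = mex{1,0} = 2
G(9) = mex{2,1} = 0
G(10) = mex{0,2} = 1
G(11) = mex{1,0,0} = 2
G(12) = mex{2,1,1} = 0
G(13) = mex{0,2,2} = 1
G(14) = mex{1,0,0} = 2
G(15) = mex{2,1,1} = 0
G(16) = mex{0,2,2} = 1
G(17) = mex{1,0,0} = 2
G(18) = mex{2,1,1} = 0
G(19) = mex{0,2,2} = 1
G(20) = mex{1,0,0} = 2
G(21) = mex{2,1,1} = 0
G(22) = mex{0,2,2} = 1
G(23) = mex{1,0,0} = 2
G(24) = mex{2,1,1} = 0
G(25) = mex{0,2,2} = 1
P-positions are exactly the n with G(n) = 0.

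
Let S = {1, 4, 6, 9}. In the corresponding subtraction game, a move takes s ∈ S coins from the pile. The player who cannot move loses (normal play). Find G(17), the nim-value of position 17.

0

n :  0  1  2  3  4  5  6  7  8  9 10 11 12 13 14 15 16 17
G :  0  1  0  1  2  0  1  0  1  2  0  1  0  1  2  0  1  0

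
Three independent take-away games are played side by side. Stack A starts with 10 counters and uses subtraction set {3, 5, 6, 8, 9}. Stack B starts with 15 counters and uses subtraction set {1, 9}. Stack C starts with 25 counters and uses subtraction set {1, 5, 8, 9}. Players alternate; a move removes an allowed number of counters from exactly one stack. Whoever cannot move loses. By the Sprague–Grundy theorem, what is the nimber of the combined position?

Stack A, S = {3, 5, 6, 8, 9}:
n :  0  1  2  3  4  5  6  7  8  9 10
G :  0  0  0  1  1  1  2  2  2  3  3
G_A(10) = 3.
Stack B, S = {1, 9}:
n :  0  1  2  3  4  5  6  7  8  9 10 11 12 13 14 15
G :  0  1  0  1  0  1  0  1  0  1  0  1  0  1  0  1
G_B(15) = 1.
Stack C, S = {1, 5, 8, 9}:
n :  0  1  2  3  4  5  6  7  8  9 10 11 12 13 14 15 16 17 18 19 20 21 22 23 24 25
G :  0  1  0  1  0  1  0  1  2  3  2  3  2  3  2  3  0  1  0  1  0  1  0  1  2  3
G_C(25) = 3.
Combined Grundy value = 3 ⊕ 1 ⊕ 3 = 1.

1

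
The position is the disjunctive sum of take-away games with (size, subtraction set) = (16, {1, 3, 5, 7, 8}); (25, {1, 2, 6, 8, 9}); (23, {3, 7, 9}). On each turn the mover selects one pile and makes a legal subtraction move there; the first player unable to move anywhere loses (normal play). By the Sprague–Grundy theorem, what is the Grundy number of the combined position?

1

Pile A, S = {1, 3, 5, 7, 8}:
n :  0  1  2  3  4  5  6  7  8  9 10 11 12 13 14 15 16
G :  0  1  0  1  0  1  0  1  2  3  2  3  2  3  2  0  1
G_A(16) = 1.
Pile B, S = {1, 2, 6, 8, 9}:
G(0) = 0
G(1) = mex{0} = 1
G(2) = mex{1,0} = 2
G(3) = mex{2,1} = 0
G(4) = mex{0,2} = 1
G(5) = mex{1,0} = 2
G(6) = mex{2,1,0} = 3
G(7) = mex{3,2,1} = 0
G(8) = mex{0,3,2,0} = 1
G(9) = mex{1,0,0,1,0} = 2
G(10) = mex{2,1,1,2,1} = 0
G(11) = mex{0,2,2,0,2} = 1
G(12) = mex{1,0,3,1,0} = 2
G(13) = mex{2,1,0,2,1} = 3
G(14) = mex{3,2,1,3,2} = 0
G(15) = mex{0,3,2,0,3} = 1
G(16) = mex{1,0,0,1,0} = 2
G(17) = mex{2,1,1,2,1} = 0
G(18) = mex{0,2,2,0,2} = 1
G(19) = mex{1,0,3,1,0} = 2
G(20) = mex{2,1,0,2,1} = 3
G(21) = mex{3,2,1,3,2} = 0
G(22) = mex{0,3,2,0,3} = 1
G(23) = mex{1,0,0,1,0} = 2
G(24) = mex{2,1,1,2,1} = 0
G(25) = mex{0,2,2,0,2} = 1
G_B(25) = 1.
Pile C, S = {3, 7, 9}:
n :  0  1  2  3  4  5  6  7  8  9 10 11 12 13 14 15 16 17 18 19 20 21 22 23
G :  0  0  0  1  1  1  0  2  2  1  3  3  0  2  0  1  0  1  0  1  0  1  0  1
G_C(23) = 1.
Combined Grundy value = 1 ⊕ 1 ⊕ 1 = 1.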